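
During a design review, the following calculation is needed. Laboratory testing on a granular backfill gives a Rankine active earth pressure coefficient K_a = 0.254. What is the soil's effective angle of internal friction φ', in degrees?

K_a = tan²(45° − φ/2) ⇒ 45° − φ/2 = arctan(√0.254) = 26.75°.
φ = 2(45° − 26.75°) = 36.51°.

36.5°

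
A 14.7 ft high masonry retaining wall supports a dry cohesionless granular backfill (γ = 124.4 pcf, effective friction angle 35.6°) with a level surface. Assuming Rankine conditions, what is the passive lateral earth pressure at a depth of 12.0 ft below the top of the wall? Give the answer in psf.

5650 psf

K_p = (1 + sin φ)/(1 − sin φ) = 3.786.
σ_h = K_p γ z = 3.786 × 124.4 × 12.0 = 5652 psf.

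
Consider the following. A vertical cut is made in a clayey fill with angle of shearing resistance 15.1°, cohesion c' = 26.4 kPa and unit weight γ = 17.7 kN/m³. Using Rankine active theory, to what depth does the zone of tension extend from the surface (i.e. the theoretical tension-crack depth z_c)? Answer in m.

3.89 m

K_a = tan²(45° − 15.1°/2) = 0.5867; √K_a = 0.7659.
The active pressure is zero where K_a γ z = 2c√K_a, so z_c = 2c/(γ√K_a) = 2×26.4/(17.7×0.7659) = 3.895 m.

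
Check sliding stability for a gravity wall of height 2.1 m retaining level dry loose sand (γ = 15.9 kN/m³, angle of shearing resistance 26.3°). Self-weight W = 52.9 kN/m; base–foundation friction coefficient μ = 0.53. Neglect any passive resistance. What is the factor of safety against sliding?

2.07

K_a = tan²(45° − 26.3°/2) = 0.3859.
P_a = ½K_aγH² = 0.5×0.3859×15.9×2.1² = 13.53 kN/m, acting at H/3 = 0.7000 m above the base.
FS_sliding = μW / P_a = 0.53×52.9 / 13.53 = 2.072.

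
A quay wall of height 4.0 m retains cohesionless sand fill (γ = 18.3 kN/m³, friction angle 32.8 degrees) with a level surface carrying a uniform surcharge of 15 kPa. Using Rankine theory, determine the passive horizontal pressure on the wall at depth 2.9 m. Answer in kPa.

229 kPa

K_p = (1 + sin φ)/(1 − sin φ) = 3.364.
σ_v = γz + q = 18.3 × 2.9 + 15 = 68.07 kPa.
σ_h = K_p σ_v = 3.364 × 68.07 = 229.0 kPa.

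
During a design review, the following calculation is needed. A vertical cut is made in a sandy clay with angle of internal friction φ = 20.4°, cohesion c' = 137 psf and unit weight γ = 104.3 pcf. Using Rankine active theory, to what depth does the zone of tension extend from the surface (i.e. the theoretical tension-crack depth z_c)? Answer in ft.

3.78 ft

K_a = tan²(45° − 20.4°/2) = 0.4831; √K_a = 0.6950.
The active pressure is zero where K_a γ z = 2c√K_a, so z_c = 2c/(γ√K_a) = 2×137/(104.3×0.6950) = 3.780 ft.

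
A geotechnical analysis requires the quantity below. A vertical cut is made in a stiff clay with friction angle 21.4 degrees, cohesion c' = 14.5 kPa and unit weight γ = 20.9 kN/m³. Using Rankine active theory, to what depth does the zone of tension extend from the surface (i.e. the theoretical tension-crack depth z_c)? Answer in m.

K_a = tan²(45° − 21.4°/2) = 0.4653; √K_a = 0.6822.
The active pressure is zero where K_a γ z = 2c√K_a, so z_c = 2c/(γ√K_a) = 2×14.5/(20.9×0.6822) = 2.034 m.

2.03 m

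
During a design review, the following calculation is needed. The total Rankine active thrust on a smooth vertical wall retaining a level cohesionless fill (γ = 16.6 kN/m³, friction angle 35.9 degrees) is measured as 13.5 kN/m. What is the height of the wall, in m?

K_a = 0.2607. P_a = ½ K_a γ H² ⇒ H = √(2P_a/(K_a γ)).
H = √(2×13.5/(0.2607×16.6)) = 2.498 m.

2.50 m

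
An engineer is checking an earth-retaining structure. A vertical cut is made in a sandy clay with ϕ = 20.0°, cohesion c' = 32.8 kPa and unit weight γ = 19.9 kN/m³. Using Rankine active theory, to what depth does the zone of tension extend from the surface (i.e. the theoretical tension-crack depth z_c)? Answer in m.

K_a = tan²(45° − 20.0°/2) = 0.4903; √K_a = 0.7002.
The active pressure is zero where K_a γ z = 2c√K_a, so z_c = 2c/(γ√K_a) = 2×32.8/(19.9×0.7002) = 4.708 m.

4.71 m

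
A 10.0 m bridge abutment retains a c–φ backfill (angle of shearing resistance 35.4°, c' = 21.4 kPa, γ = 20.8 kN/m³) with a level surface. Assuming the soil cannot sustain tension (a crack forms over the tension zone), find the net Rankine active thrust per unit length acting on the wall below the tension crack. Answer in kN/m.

100 kN/m

K_a = 0.2664; √K_a = 0.5161.
Tension-crack depth z_c = 2c/(γ√K_a) = 2×21.4/(20.8×0.5161) = 3.987 m.
σ_a at base = K_a γ H − 2c√K_a = 0.2664×20.8×10.0 − 2×21.4×0.5161 = 33.32 kPa.
P_a = ½ × 33.32 × (H − z_c) = 0.5×33.32×6.013 = 100.2 kN/m.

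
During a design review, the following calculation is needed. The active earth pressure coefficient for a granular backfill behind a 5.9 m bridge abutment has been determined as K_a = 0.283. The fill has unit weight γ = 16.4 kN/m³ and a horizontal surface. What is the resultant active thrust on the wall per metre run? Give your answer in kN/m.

80.8 kN/m

P = ½ K_a γ H² = 0.5 × 0.283 × 16.4 × 5.9² = 80.78 kN/m.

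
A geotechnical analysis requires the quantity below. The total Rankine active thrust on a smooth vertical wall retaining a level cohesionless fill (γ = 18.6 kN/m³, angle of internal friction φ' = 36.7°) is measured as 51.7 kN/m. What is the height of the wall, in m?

4.70 m

K_a = 0.2519. P_a = ½ K_a γ H² ⇒ H = √(2P_a/(K_a γ)).
H = √(2×51.7/(0.2519×18.6)) = 4.698 m.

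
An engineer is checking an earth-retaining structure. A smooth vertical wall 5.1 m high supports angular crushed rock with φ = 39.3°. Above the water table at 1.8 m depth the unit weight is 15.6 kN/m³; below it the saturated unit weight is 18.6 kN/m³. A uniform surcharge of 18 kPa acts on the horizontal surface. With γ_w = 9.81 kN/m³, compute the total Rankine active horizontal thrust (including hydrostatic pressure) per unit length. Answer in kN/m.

K_a = tan²(45° − φ/2) = 0.2245.
γ' = 18.6 − 9.81 = 8.790 kN/m³. h₂ = H − d_w = 3.3 m.
σ'_h: at surface K_a·q = 4.040; at WT K_a(q+γd_w) = 10.34; at base K_a(q+γd_w+γ'h₂) = 16.85 kPa.
P₁ = ½(4.040+10.34)×1.8 = 12.94; P₂ = ½(10.34+16.85)×3.3 = 44.87; P_w = ½γ_w h₂² = 53.42.
Total = 12.94+44.87+53.42 = 111.2 kN/m.

111 kN/m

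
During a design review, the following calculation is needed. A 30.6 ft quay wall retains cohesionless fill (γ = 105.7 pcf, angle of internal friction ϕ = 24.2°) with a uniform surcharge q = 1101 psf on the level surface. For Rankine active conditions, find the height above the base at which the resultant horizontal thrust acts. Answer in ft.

K_a = 0.4185.
Triangular part P₁ = ½K_aγH² = 20710 at H/3 = 10.20 ft; rectangular part P₂ = K_a q H = 14100 at H/2 = 15.30 ft.
ȳ = (P₁·10.20 + P₂·15.30)/(P₁+P₂) = 12.27 ft.

12.3 ft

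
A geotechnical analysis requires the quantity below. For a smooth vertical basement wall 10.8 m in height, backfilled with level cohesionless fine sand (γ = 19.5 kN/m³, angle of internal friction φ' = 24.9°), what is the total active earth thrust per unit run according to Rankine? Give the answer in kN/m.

463 kN/m

K_a = tan²(45° − φ/2) = 0.4074.
P_a = ½ K_a γ H² = 0.5 × 0.4074 × 19.5 × 10.8² = 463.3 kN/m.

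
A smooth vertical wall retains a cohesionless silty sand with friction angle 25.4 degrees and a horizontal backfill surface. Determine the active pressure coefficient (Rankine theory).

K_a = tan²(45° − φ/2) = tan²(32.30°) = 0.3996.

0.400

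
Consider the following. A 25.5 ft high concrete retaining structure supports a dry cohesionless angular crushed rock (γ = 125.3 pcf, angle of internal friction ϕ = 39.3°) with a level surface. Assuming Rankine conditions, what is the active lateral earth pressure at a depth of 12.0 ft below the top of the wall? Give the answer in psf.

337 psf

K_a = (1 − sin φ)/(1 + sin φ) = 0.2245.
σ_h = K_a γ z = 0.2245 × 125.3 × 12.0 = 337.5 psf.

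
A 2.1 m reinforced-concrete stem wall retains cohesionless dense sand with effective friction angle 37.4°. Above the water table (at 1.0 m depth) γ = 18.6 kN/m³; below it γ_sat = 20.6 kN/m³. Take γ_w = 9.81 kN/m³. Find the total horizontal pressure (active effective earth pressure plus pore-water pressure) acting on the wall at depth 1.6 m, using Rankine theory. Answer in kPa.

K_a = (1 − sin φ)/(1 + sin φ) = 0.2443.
γ' = 20.6 − 9.81 = 10.79 kN/m³.
Effective vertical stress at 1.6 m: σ'_v = 18.6×1.0 + 10.79×0.600 = 25.07 kPa.
σ'_h = K_a σ'_v = 0.2443 × 25.07 = 6.125 kPa; u = γ_w × 0.600 = 5.886 kPa.
Total σ_h = 6.125 + 5.886 = 12.01 kPa.

12.0 kPa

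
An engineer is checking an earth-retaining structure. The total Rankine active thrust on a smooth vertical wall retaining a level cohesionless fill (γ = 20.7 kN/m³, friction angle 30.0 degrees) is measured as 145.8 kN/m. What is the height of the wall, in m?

K_a = 0.3333. P_a = ½ K_a γ H² ⇒ H = √(2P_a/(K_a γ)).
H = √(2×145.8/(0.3333×20.7)) = 6.501 m.

6.50 m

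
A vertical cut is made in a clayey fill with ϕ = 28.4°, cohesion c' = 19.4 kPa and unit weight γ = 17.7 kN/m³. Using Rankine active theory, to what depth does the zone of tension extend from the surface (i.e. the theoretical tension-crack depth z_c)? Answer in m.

3.68 m

K_a = tan²(45° − 28.4°/2) = 0.3554; √K_a = 0.5961.
The active pressure is zero where K_a γ z = 2c√K_a, so z_c = 2c/(γ√K_a) = 2×19.4/(17.7×0.5961) = 3.677 m.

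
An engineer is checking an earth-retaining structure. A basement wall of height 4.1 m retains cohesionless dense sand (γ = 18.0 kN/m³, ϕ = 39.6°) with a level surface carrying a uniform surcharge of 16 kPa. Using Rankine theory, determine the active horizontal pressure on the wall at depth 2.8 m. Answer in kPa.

K_a = (1 − sin φ)/(1 + sin φ) = 0.2214.
σ_v = γz + q = 18.0 × 2.8 + 16 = 66.40 kPa.
σ_h = K_a σ_v = 0.2214 × 66.40 = 14.70 kPa.

14.7 kPa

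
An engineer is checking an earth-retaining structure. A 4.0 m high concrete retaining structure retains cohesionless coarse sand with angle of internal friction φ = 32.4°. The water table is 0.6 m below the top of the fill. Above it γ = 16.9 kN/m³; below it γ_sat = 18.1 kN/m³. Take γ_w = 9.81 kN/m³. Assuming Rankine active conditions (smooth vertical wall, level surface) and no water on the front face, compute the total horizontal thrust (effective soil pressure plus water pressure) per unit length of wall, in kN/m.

K_a = tan²(45° − φ/2) = 0.3022.
γ' = 18.1 − 9.81 = 8.290 kN/m³. Depth below WT = 3.4 m.
σ'_h at WT = K_a γ d_w = 3.065 kPa; at base = 3.065 + K_a γ' × 3.4 = 11.58 kPa.
P₁ (0–0.6 m) = ½×3.065×0.6 = 0.9194. P₂ (0.6–4.0 m) = ½(3.065+11.58)×3.4 = 24.90.
P_w = ½ γ_w h₂² = 0.5×9.81×3.4² = 56.70. Total = 0.9194+24.90+56.70 = 82.52 kN/m.

82.5 kN/m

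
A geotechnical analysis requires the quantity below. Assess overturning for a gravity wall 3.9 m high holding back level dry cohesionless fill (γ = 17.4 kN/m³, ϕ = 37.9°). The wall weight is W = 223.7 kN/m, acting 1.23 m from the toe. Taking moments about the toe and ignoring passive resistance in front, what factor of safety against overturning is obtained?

K_a = tan²(45° − 37.9°/2) = 0.2389.
P_a = ½K_aγH² = 0.5×0.2389×17.4×3.9² = 31.62 kN/m, acting at H/3 = 1.300 m above the base.
Overturning moment M_o = P_a × H/3 = 31.62 × 1.300 = 41.10.
Resisting moment M_r = W × 1.23 = 223.7 × 1.23 = 275.2.
FS_overturning = M_r/M_o = 275.2/41.10 = 6.694.

6.69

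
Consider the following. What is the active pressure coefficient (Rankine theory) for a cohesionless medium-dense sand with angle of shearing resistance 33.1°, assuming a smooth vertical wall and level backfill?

K_a = tan²(45° − φ/2) = tan²(28.45°) = 0.2936.

0.294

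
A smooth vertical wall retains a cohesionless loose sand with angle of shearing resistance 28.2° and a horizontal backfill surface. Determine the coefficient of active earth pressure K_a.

K_a = tan²(45° − φ/2) = tan²(30.90°) = 0.3582.

0.358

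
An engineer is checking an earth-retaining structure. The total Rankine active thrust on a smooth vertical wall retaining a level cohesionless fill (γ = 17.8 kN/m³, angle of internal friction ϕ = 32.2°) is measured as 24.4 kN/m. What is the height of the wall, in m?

3.00 m

K_a = 0.3047. P_a = ½ K_a γ H² ⇒ H = √(2P_a/(K_a γ)).
H = √(2×24.4/(0.3047×17.8)) = 2.999 m.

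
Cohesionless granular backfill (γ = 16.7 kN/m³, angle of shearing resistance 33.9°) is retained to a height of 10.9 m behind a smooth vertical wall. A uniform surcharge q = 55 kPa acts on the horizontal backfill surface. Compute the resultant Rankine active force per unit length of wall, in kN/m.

K_a = tan²(45° − φ/2) = 0.2839.
Soil triangle: ½ K_a γ H² = 0.5×0.2839×16.7×10.9² = 281.7 kN/m.
Surcharge rectangle: K_a q H = 0.2839×55×10.9 = 170.2 kN/m.
Total = 281.7 + 170.2 = 451.9 kN/m.

452 kN/m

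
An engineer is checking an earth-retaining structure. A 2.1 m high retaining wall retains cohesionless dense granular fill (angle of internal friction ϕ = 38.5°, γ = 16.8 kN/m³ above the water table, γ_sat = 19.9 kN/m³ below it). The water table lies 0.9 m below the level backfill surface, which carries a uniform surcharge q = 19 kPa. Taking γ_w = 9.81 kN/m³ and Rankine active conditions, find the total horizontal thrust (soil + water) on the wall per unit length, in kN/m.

23.8 kN/m

K_a = tan²(45° − φ/2) = 0.2327.
γ' = 19.9 − 9.81 = 10.09 kN/m³. h₂ = H − d_w = 1.2 m.
σ'_h: at surface K_a·q = 4.420; at WT K_a(q+γd_w) = 7.938; at base K_a(q+γd_w+γ'h₂) = 10.76 kPa.
P₁ = ½(4.420+7.938)×0.9 = 5.561; P₂ = ½(7.938+10.76)×1.2 = 11.22; P_w = ½γ_w h₂² = 7.063.
Total = 5.561+11.22+7.063 = 23.84 kN/m.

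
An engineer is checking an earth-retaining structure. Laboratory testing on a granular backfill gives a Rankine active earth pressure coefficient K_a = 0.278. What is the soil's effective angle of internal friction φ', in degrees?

34.4°

K_a = tan²(45° − φ/2) ⇒ 45° − φ/2 = arctan(√0.278) = 27.80°.
φ = 2(45° − 27.80°) = 34.40°.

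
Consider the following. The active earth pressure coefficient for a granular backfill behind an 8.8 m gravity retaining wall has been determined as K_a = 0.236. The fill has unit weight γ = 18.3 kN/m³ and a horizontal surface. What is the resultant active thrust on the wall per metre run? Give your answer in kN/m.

P = ½ K_a γ H² = 0.5 × 0.236 × 18.3 × 8.8² = 167.2 kN/m.

167 kN/m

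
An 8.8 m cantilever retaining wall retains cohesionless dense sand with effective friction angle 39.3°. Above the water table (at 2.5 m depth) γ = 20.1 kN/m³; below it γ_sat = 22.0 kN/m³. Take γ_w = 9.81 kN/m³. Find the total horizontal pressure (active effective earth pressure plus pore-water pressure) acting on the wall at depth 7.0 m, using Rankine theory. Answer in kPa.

K_a = (1 − sin φ)/(1 + sin φ) = 0.2245.
γ' = 22.0 − 9.81 = 12.19 kN/m³.
Effective vertical stress at 7.0 m: σ'_v = 20.1×2.5 + 12.19×4.50 = 105.1 kPa.
σ'_h = K_a σ'_v = 0.2245 × 105.1 = 23.59 kPa; u = γ_w × 4.50 = 44.15 kPa.
Total σ_h = 23.59 + 44.15 = 67.74 kPa.

67.7 kPa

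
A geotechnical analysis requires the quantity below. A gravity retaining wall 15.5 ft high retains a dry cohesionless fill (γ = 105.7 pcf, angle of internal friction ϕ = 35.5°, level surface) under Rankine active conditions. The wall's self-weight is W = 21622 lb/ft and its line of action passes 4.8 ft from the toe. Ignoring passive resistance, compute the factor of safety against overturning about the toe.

K_a = tan²(45° − 35.5°/2) = 0.2653.
P_a = ½K_aγH² = 0.5×0.2653×105.7×15.5² = 3368 lb/ft, acting at H/3 = 5.167 ft above the base.
Overturning moment M_o = P_a × H/3 = 3368 × 5.167 = 17400.
Resisting moment M_r = W × 4.8 = 21622 × 4.8 = 103800.
FS_overturning = M_r/M_o = 103800/17400 = 5.964.

5.96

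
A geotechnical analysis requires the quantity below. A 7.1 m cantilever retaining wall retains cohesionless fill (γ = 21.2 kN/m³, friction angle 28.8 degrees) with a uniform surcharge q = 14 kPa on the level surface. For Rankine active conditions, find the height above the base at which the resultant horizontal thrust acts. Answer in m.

K_a = 0.3498.
Triangular part P₁ = ½K_aγH² = 186.9 at H/3 = 2.367 m; rectangular part P₂ = K_a q H = 34.77 at H/2 = 3.550 m.
ȳ = (P₁·2.367 + P₂·3.550)/(P₁+P₂) = 2.552 m.

2.55 m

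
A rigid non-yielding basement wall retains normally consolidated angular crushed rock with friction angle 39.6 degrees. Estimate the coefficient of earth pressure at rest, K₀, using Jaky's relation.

0.363

K₀ = 1 − sin φ' = 1 − sin 39.6° = 0.3626.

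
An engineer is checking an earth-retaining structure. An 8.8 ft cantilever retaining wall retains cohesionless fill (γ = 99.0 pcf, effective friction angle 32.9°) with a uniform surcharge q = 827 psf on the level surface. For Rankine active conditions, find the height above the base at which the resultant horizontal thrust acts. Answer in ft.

3.89 ft

K_a = 0.2960.
Triangular part P₁ = ½K_aγH² = 1135 at H/3 = 2.933 ft; rectangular part P₂ = K_a q H = 2154 at H/2 = 4.400 ft.
ȳ = (P₁·2.933 + P₂·4.400)/(P₁+P₂) = 3.894 ft.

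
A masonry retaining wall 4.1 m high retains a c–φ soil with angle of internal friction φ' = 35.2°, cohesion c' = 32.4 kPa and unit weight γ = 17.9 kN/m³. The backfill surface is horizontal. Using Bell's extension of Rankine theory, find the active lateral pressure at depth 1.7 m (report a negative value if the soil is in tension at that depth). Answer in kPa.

K_a = (1 − sin φ)/(1 + sin φ) = 0.2687.
σ_a = K_a γ z − 2c√K_a = 0.2687×17.9×1.7 − 2×32.4×0.5184 = -25.41 kPa.

-25.4 kPa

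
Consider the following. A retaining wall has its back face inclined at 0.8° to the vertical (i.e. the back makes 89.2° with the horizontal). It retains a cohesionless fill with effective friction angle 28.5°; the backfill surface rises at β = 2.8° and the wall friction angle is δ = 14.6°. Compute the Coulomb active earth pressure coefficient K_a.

0.337

K_a = sin²(α+φ) / [sin²α · sin(α−δ) · (1 + √{sin(φ+δ)sin(φ−β) / (sin(α−δ)sin(α+β))})²].
With α = 89.2°, φ = 28.5°, δ = 14.6°, β = 2.8°: K_a = 0.3365.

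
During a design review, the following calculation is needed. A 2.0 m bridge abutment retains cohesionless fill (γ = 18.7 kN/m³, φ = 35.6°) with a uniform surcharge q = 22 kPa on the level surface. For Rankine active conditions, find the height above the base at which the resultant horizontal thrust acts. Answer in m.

K_a = 0.2641.
Triangular part P₁ = ½K_aγH² = 9.878 at H/3 = 0.6667 m; rectangular part P₂ = K_a q H = 11.62 at H/2 = 1.000 m.
ȳ = (P₁·0.6667 + P₂·1.000)/(P₁+P₂) = 0.8468 m.

0.847 m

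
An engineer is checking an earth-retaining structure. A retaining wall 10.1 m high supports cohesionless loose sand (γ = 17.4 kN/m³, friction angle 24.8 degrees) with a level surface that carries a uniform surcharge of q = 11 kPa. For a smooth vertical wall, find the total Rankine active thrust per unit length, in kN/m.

K_a = tan²(45° − φ/2) = 0.4090.
Soil triangle: ½ K_a γ H² = 0.5×0.4090×17.4×10.1² = 363.0 kN/m.
Surcharge rectangle: K_a q H = 0.4090×11×10.1 = 45.44 kN/m.
Total = 363.0 + 45.44 = 408.4 kN/m.

408 kN/m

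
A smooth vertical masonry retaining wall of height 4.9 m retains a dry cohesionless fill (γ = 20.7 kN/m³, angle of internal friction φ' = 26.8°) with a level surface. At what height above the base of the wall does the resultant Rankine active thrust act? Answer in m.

K_a = 0.3785.
The pressure distribution is triangular, so the resultant acts at H/3 above the base = 4.9/3 = 1.633 m.

1.63 m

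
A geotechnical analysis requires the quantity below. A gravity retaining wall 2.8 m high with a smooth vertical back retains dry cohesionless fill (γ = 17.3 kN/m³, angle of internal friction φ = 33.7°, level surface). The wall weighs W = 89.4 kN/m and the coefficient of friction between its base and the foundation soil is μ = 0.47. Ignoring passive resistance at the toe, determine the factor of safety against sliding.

K_a = tan²(45° − 33.7°/2) = 0.2863.
P_a = ½K_aγH² = 0.5×0.2863×17.3×2.8² = 19.42 kN/m, acting at H/3 = 0.9333 m above the base.
FS_sliding = μW / P_a = 0.47×89.4 / 19.42 = 2.164.

2.16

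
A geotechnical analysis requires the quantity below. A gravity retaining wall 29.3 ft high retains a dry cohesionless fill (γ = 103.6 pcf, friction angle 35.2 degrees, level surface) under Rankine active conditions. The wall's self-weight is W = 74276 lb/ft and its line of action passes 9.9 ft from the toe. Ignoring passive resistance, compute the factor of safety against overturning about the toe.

6.30

K_a = tan²(45° − 35.2°/2) = 0.2687.
P_a = ½K_aγH² = 0.5×0.2687×103.6×29.3² = 11950 lb/ft, acting at H/3 = 9.767 ft above the base.
Overturning moment M_o = P_a × H/3 = 11950 × 9.767 = 116700.
Resisting moment M_r = W × 9.9 = 74276 × 9.9 = 735300.
FS_overturning = M_r/M_o = 735300/116700 = 6.301.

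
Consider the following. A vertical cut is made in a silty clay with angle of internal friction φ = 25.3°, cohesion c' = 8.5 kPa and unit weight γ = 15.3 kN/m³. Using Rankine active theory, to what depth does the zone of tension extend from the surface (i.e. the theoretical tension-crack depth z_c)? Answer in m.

1.75 m

K_a = tan²(45° − 25.3°/2) = 0.4012; √K_a = 0.6334.
The active pressure is zero where K_a γ z = 2c√K_a, so z_c = 2c/(γ√K_a) = 2×8.5/(15.3×0.6334) = 1.754 m.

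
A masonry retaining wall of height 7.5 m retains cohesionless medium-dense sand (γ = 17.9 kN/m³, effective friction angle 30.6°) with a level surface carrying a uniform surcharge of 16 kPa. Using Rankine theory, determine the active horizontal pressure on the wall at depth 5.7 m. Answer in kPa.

K_a = (1 − sin φ)/(1 + sin φ) = 0.3253.
σ_v = γz + q = 17.9 × 5.7 + 16 = 118.0 kPa.
σ_h = K_a σ_v = 0.3253 × 118.0 = 38.40 kPa.

38.4 kPa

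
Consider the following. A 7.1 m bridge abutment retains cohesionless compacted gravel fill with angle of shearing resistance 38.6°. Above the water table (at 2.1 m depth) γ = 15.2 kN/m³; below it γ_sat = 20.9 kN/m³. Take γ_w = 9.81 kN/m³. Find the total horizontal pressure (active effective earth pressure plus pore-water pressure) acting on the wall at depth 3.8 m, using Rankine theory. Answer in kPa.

28.4 kPa

K_a = (1 − sin φ)/(1 + sin φ) = 0.2316.
γ' = 20.9 − 9.81 = 11.09 kN/m³.
Effective vertical stress at 3.8 m: σ'_v = 15.2×2.1 + 11.09×1.70 = 50.77 kPa.
σ'_h = K_a σ'_v = 0.2316 × 50.77 = 11.76 kPa; u = γ_w × 1.70 = 16.68 kPa.
Total σ_h = 11.76 + 16.68 = 28.44 kPa.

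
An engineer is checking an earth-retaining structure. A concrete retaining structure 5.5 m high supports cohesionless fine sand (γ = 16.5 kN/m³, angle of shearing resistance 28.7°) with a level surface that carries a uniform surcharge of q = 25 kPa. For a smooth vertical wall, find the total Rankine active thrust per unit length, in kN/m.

136 kN/m

K_a = tan²(45° − φ/2) = 0.3511.
Soil triangle: ½ K_a γ H² = 0.5×0.3511×16.5×5.5² = 87.63 kN/m.
Surcharge rectangle: K_a q H = 0.3511×25×5.5 = 48.28 kN/m.
Total = 87.63 + 48.28 = 135.9 kN/m.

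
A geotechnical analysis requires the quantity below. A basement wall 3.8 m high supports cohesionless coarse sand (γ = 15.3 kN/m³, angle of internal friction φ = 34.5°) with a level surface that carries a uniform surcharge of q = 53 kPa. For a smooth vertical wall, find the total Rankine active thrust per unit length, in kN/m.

86.3 kN/m

K_a = tan²(45° − φ/2) = 0.2768.
Soil triangle: ½ K_a γ H² = 0.5×0.2768×15.3×3.8² = 30.58 kN/m.
Surcharge rectangle: K_a q H = 0.2768×53×3.8 = 55.75 kN/m.
Total = 30.58 + 55.75 = 86.33 kN/m.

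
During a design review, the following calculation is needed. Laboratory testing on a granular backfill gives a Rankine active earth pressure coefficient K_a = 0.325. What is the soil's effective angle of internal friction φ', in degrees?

30.6°

K_a = tan²(45° − φ/2) ⇒ 45° − φ/2 = arctan(√0.325) = 29.69°.
φ = 2(45° − 29.69°) = 30.63°.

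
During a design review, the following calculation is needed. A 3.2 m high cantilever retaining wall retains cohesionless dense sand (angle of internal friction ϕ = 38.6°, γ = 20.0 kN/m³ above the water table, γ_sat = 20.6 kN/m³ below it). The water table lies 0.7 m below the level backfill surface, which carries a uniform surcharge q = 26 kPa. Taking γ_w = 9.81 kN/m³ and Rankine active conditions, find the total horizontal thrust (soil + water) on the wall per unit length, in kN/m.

67.0 kN/m

K_a = tan²(45° − φ/2) = 0.2316.
γ' = 20.6 − 9.81 = 10.79 kN/m³. h₂ = H − d_w = 2.5 m.
σ'_h: at surface K_a·q = 6.022; at WT K_a(q+γd_w) = 9.265; at base K_a(q+γd_w+γ'h₂) = 15.51 kPa.
P₁ = ½(6.022+9.265)×0.7 = 5.350; P₂ = ½(9.265+15.51)×2.5 = 30.97; P_w = ½γ_w h₂² = 30.66.
Total = 5.350+30.97+30.66 = 66.98 kN/m.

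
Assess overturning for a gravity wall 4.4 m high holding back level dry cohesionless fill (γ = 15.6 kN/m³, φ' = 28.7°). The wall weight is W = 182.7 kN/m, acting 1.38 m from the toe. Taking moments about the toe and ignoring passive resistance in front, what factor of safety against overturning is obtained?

K_a = tan²(45° − 28.7°/2) = 0.3511.
P_a = ½K_aγH² = 0.5×0.3511×15.6×4.4² = 53.03 kN/m, acting at H/3 = 1.467 m above the base.
Overturning moment M_o = P_a × H/3 = 53.03 × 1.467 = 77.77.
Resisting moment M_r = W × 1.38 = 182.7 × 1.38 = 252.1.
FS_overturning = M_r/M_o = 252.1/77.77 = 3.242.

3.24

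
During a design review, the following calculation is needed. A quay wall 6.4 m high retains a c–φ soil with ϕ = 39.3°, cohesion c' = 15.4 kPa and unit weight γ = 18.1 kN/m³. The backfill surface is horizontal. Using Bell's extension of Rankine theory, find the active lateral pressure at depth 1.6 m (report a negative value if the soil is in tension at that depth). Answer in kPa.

K_a = (1 − sin φ)/(1 + sin φ) = 0.2245.
σ_a = K_a γ z − 2c√K_a = 0.2245×18.1×1.6 − 2×15.4×0.4738 = -8.092 kPa.

-8.09 kPa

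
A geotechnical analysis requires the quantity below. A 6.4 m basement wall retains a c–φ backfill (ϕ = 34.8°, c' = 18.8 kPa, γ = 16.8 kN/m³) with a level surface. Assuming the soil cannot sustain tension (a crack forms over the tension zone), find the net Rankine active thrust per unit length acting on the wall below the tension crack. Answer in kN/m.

10.3 kN/m

K_a = 0.2733; √K_a = 0.5228.
Tension-crack depth z_c = 2c/(γ√K_a) = 2×18.8/(16.8×0.5228) = 4.281 m.
σ_a at base = K_a γ H − 2c√K_a = 0.2733×16.8×6.4 − 2×18.8×0.5228 = 9.729 kPa.
P_a = ½ × 9.729 × (H − z_c) = 0.5×9.729×2.119 = 10.31 kN/m.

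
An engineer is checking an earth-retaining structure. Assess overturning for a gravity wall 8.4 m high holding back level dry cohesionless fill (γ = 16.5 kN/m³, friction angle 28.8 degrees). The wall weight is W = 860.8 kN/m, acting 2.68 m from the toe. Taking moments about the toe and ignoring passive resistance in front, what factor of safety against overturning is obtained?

4.05

K_a = tan²(45° − 28.8°/2) = 0.3498.
P_a = ½K_aγH² = 0.5×0.3498×16.5×8.4² = 203.6 kN/m, acting at H/3 = 2.800 m above the base.
Overturning moment M_o = P_a × H/3 = 203.6 × 2.800 = 570.1.
Resisting moment M_r = W × 2.68 = 860.8 × 2.68 = 2307.
FS_overturning = M_r/M_o = 2307/570.1 = 4.047.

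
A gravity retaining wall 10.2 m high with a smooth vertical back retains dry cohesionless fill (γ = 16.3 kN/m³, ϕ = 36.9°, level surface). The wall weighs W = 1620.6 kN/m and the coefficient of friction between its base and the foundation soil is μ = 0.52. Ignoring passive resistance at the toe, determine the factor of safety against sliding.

3.98

K_a = tan²(45° − 36.9°/2) = 0.2497.
P_a = ½K_aγH² = 0.5×0.2497×16.3×10.2² = 211.7 kN/m, acting at H/3 = 3.400 m above the base.
FS_sliding = μW / P_a = 0.52×1620.6 / 211.7 = 3.981.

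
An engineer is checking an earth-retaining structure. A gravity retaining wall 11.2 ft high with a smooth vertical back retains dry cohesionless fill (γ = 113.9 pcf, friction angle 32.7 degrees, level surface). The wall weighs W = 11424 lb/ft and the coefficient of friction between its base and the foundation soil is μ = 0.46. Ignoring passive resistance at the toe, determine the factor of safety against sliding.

K_a = tan²(45° − 32.7°/2) = 0.2985.
P_a = ½K_aγH² = 0.5×0.2985×113.9×11.2² = 2132 lb/ft, acting at H/3 = 3.733 ft above the base.
FS_sliding = μW / P_a = 0.46×11424 / 2132 = 2.464.

2.46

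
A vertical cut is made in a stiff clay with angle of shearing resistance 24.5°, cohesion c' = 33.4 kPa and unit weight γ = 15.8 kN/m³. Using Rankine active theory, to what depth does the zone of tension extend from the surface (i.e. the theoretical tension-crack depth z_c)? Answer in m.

6.57 m

K_a = tan²(45° − 24.5°/2) = 0.4137; √K_a = 0.6432.
The active pressure is zero where K_a γ z = 2c√K_a, so z_c = 2c/(γ√K_a) = 2×33.4/(15.8×0.6432) = 6.573 m.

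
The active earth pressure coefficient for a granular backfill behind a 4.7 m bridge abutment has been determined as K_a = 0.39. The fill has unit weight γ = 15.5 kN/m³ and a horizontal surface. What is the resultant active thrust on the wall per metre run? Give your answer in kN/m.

P = ½ K_a γ H² = 0.5 × 0.39 × 15.5 × 4.7² = 66.77 kN/m.

66.8 kN/m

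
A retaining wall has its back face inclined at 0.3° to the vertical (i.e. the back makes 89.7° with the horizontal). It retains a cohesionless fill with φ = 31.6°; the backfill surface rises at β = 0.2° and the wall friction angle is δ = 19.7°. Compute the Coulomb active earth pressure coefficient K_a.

0.283

K_a = sin²(α+φ) / [sin²α · sin(α−δ) · (1 + √{sin(φ+δ)sin(φ−β) / (sin(α−δ)sin(α+β))})²].
With α = 89.7°, φ = 31.6°, δ = 19.7°, β = 0.2°: K_a = 0.2827.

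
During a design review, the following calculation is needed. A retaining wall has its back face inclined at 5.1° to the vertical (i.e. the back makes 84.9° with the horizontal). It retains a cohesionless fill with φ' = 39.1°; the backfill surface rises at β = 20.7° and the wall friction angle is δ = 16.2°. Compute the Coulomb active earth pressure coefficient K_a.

K_a = sin²(α+φ) / [sin²α · sin(α−δ) · (1 + √{sin(φ+δ)sin(φ−β) / (sin(α−δ)sin(α+β))})²].
With α = 84.9°, φ = 39.1°, δ = 16.2°, β = 20.7°: K_a = 0.3144.

0.314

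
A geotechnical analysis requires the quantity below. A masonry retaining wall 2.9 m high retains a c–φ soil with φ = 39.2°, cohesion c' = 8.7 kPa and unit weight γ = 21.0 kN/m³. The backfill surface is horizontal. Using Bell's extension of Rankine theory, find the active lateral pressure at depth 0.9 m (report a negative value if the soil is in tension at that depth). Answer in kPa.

-4.00 kPa

K_a = (1 − sin φ)/(1 + sin φ) = 0.2255.
σ_a = K_a γ z − 2c√K_a = 0.2255×21.0×0.9 − 2×8.7×0.4748 = -4.001 kPa.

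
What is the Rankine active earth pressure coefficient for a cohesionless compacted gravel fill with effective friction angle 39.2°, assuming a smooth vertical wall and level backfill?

0.225

K_a = tan²(45° − φ/2) = tan²(25.40°) = 0.2255.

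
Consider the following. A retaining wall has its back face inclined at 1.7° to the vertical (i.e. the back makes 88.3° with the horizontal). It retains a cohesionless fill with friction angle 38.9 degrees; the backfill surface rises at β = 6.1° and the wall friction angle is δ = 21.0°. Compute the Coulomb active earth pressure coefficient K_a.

0.234

K_a = sin²(α+φ) / [sin²α · sin(α−δ) · (1 + √{sin(φ+δ)sin(φ−β) / (sin(α−δ)sin(α+β))})²].
With α = 88.3°, φ = 38.9°, δ = 21.0°, β = 6.1°: K_a = 0.2344.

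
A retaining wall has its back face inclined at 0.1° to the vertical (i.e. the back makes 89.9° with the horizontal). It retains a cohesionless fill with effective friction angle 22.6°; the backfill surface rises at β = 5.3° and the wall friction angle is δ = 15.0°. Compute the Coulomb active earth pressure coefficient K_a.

0.430

K_a = sin²(α+φ) / [sin²α · sin(α−δ) · (1 + √{sin(φ+δ)sin(φ−β) / (sin(α−δ)sin(α+β))})²].
With α = 89.9°, φ = 22.6°, δ = 15.0°, β = 5.3°: K_a = 0.4297.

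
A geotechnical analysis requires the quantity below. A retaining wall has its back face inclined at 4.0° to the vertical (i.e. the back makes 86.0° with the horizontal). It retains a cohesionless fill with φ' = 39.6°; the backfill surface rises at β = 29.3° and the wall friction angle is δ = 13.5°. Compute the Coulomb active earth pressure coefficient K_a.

K_a = sin²(α+φ) / [sin²α · sin(α−δ) · (1 + √{sin(φ+δ)sin(φ−β) / (sin(α−δ)sin(α+β))})²].
With α = 86.0°, φ = 39.6°, δ = 13.5°, β = 29.3°: K_a = 0.3518.

0.352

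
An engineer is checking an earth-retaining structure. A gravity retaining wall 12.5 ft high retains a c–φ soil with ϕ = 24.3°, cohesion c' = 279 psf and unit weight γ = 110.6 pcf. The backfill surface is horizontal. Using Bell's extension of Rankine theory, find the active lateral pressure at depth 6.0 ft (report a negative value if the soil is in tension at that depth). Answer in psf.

-83.6 psf

K_a = (1 − sin φ)/(1 + sin φ) = 0.4169.
σ_a = K_a γ z − 2c√K_a = 0.4169×110.6×6.0 − 2×279×0.6457 = -83.63 psf.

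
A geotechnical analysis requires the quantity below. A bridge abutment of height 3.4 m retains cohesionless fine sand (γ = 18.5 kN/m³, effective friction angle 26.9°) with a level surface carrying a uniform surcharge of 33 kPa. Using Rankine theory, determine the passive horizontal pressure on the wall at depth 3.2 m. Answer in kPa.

K_p = (1 + sin φ)/(1 − sin φ) = 2.653.
σ_v = γz + q = 18.5 × 3.2 + 33 = 92.20 kPa.
σ_h = K_p σ_v = 2.653 × 92.20 = 244.6 kPa.

245 kPa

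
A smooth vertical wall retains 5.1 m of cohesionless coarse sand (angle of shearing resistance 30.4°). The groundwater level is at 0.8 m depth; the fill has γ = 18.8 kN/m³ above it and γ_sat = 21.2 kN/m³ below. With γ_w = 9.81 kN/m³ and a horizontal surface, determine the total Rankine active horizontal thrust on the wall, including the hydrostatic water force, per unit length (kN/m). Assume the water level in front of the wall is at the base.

148 kN/m

K_a = tan²(45° − φ/2) = 0.3280.
γ' = 21.2 − 9.81 = 11.39 kN/m³. Depth below WT = 4.3 m.
σ'_h at WT = K_a γ d_w = 4.933 kPa; at base = 4.933 + K_a γ' × 4.3 = 21.00 kPa.
P₁ (0–0.8 m) = ½×4.933×0.8 = 1.973. P₂ (0.8–5.1 m) = ½(4.933+21.00)×4.3 = 55.75.
P_w = ½ γ_w h₂² = 0.5×9.81×4.3² = 90.69. Total = 1.973+55.75+90.69 = 148.4 kN/m.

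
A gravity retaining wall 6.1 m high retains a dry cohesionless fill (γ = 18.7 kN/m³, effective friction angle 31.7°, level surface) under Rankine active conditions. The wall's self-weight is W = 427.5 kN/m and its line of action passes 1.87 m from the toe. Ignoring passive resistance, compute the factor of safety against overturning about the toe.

K_a = tan²(45° − 31.7°/2) = 0.3111.
P_a = ½K_aγH² = 0.5×0.3111×18.7×6.1² = 108.2 kN/m, acting at H/3 = 2.033 m above the base.
Overturning moment M_o = P_a × H/3 = 108.2 × 2.033 = 220.1.
Resisting moment M_r = W × 1.87 = 427.5 × 1.87 = 799.4.
FS_overturning = M_r/M_o = 799.4/220.1 = 3.633.

3.63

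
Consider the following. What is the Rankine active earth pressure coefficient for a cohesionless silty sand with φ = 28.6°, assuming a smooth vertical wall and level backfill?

0.353

K_a = tan²(45° − φ/2) = tan²(30.70°) = 0.3525.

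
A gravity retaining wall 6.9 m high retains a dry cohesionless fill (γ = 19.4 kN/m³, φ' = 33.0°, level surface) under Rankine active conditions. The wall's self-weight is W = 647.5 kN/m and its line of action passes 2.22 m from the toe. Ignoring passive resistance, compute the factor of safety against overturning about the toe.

4.59

K_a = tan²(45° − 33.0°/2) = 0.2948.
P_a = ½K_aγH² = 0.5×0.2948×19.4×6.9² = 136.1 kN/m, acting at H/3 = 2.300 m above the base.
Overturning moment M_o = P_a × H/3 = 136.1 × 2.300 = 313.1.
Resisting moment M_r = W × 2.22 = 647.5 × 2.22 = 1437.
FS_overturning = M_r/M_o = 1437/313.1 = 4.591.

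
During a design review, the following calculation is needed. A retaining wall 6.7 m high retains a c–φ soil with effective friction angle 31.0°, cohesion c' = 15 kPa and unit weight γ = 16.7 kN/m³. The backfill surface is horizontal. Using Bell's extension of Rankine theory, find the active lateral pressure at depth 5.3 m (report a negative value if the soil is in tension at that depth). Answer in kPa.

K_a = (1 − sin φ)/(1 + sin φ) = 0.3201.
σ_a = K_a γ z − 2c√K_a = 0.3201×16.7×5.3 − 2×15×0.5658 = 11.36 kPa.

11.4 kPa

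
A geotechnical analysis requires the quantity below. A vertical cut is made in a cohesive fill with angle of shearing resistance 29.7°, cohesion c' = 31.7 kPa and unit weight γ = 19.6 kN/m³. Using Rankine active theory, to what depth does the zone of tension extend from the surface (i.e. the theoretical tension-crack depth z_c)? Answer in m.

5.57 m

K_a = tan²(45° − 29.7°/2) = 0.3374; √K_a = 0.5808.
The active pressure is zero where K_a γ z = 2c√K_a, so z_c = 2c/(γ√K_a) = 2×31.7/(19.6×0.5808) = 5.569 m.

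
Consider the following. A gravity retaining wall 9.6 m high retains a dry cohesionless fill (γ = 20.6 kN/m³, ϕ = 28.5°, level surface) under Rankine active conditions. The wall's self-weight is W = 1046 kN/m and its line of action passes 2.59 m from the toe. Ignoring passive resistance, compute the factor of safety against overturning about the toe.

K_a = tan²(45° − 28.5°/2) = 0.3540.
P_a = ½K_aγH² = 0.5×0.3540×20.6×9.6² = 336.0 kN/m, acting at H/3 = 3.200 m above the base.
Overturning moment M_o = P_a × H/3 = 336.0 × 3.200 = 1075.
Resisting moment M_r = W × 2.59 = 1046 × 2.59 = 2709.
FS_overturning = M_r/M_o = 2709/1075 = 2.520.

2.52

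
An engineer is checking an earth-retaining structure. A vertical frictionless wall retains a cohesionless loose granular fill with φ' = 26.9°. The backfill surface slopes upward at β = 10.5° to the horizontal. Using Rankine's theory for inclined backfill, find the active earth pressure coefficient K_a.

0.400

K_a = cos β · (cos β − √(cos²β − cos²φ)) / (cos β + √(cos²β − cos²φ)).
cos β = 0.9833, cos φ = 0.8918, √(cos²β − cos²φ) = 0.4141.
K_a = 0.9833 × (0.9833 − 0.4141)/(0.9833 + 0.4141) = 0.4005.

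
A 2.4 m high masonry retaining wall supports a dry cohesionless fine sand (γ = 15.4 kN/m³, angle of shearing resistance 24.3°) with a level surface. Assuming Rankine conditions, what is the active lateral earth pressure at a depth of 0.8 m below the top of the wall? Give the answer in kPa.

K_a = (1 − sin φ)/(1 + sin φ) = 0.4169.
σ_h = K_a γ z = 0.4169 × 15.4 × 0.8 = 5.136 kPa.

5.14 kPa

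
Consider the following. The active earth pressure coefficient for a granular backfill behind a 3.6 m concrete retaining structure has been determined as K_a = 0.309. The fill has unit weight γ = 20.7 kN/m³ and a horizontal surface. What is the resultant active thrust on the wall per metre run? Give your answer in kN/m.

P = ½ K_a γ H² = 0.5 × 0.309 × 20.7 × 3.6² = 41.45 kN/m.

41.4 kN/m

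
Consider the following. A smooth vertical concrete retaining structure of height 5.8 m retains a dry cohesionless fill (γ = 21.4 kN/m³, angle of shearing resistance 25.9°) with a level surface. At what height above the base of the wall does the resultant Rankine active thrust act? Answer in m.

1.93 m

K_a = 0.3920.
The pressure distribution is triangular, so the resultant acts at H/3 above the base = 5.8/3 = 1.933 m.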